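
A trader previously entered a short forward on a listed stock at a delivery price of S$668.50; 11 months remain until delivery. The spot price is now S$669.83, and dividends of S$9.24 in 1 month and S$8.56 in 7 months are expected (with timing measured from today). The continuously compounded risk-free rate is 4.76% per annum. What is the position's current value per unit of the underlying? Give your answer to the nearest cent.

PV(remaining dividends) I = 9.24·e^(−0.0476·1/12) + 8.56·e^(−0.0476·7/12) = 17.5290
Current forward F = (S − I)·e^(rT) = (669.83 − 17.5290)·e^(0.0476·11/12) = 652.3010 × 1.044599 = 681.3930
Value (long) = (F − K)·e^(−rT) = (681.3930 − 668.50) × 0.957305 = 12.3425
Short position value = −(long value) = -S$12.34

-S$12.34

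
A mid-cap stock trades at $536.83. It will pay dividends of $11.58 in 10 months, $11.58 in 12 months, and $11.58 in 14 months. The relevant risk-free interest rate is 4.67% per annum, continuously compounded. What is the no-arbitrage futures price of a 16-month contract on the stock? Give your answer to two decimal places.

PV(dividends) I = 11.58·e^(−0.0467·10/12) + 11.58·e^(−0.0467·12/12) + 11.58·e^(−0.0467·14/12)
I = 11.1380 + 11.0516 + 10.9660 = 33.1556
F = (S − I)·e^(rT) = (536.83 − 33.1556) · e^(0.0467·16/12)
= 503.6744 · e^0.062267 = 503.6744 × 1.064246 = $536.03

$536.03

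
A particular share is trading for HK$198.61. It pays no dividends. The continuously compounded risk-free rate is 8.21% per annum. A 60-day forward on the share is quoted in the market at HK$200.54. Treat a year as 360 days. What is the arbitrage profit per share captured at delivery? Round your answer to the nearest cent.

Fair forward: F* = S·e^(carry·T), with carry = r = 0.0821
F* = 198.61 · e^(0.0821 × 60/360) = 198.61 · e^0.013683 = 198.61 × 1.013777 = HK$201.3462
Market HK$200.54 < fair HK$201.3462: forward underpriced → reverse cash-and-carry (short spot, go long the forward).
At maturity, profit = |F_mkt − F*| = |200.54 − 201.3462| = HK$0.81 per share

HK$0.81 per share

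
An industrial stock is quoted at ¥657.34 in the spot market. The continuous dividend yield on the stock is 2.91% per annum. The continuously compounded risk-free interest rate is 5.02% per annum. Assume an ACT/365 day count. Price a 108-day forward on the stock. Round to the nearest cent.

F = S·e^((r − q)T) = 657.34 · e^((0.0502 − 0.0291) × 108/365)
= 657.34 · e^0.006243 = 657.34 × 1.006263
F = ¥661.46

¥661.46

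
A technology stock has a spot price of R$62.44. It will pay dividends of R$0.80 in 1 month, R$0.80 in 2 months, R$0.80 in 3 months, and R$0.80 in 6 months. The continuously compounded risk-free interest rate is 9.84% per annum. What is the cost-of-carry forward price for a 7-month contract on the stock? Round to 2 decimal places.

PV(dividends) I = 0.80·e^(−0.0984·1/12) + 0.80·e^(−0.0984·2/12) + 0.80·e^(−0.0984·3/12) + 0.80·e^(−0.0984·6/12)
I = 0.7935 + 0.7870 + 0.7806 + 0.7616 = 3.1227
F = (S − I)·e^(rT) = (62.44 − 3.1227) · e^(0.0984·7/12)
= 59.3173 · e^0.057400 = 59.3173 × 1.059079 = R$62.82

R$62.82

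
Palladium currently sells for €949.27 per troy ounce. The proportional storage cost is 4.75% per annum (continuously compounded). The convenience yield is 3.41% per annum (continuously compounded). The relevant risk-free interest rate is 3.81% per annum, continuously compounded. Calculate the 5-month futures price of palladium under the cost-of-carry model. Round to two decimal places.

Net carry = r + u − y = 0.0381 + 0.0475 − 0.0341 = 0.0515
F = S·e^((r+u−y)T) = 949.27 · e^(0.0515 × 5/12) = 949.27 · e^0.021458
= 949.27 × 1.021690 = €969.86 per troy ounce

€969.86 per troy ounce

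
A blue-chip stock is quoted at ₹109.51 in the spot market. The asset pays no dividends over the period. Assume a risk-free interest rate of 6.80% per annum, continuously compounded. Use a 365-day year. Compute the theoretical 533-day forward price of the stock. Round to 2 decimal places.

₹120.94

F = S·e^(rT) = 109.51 · e^(0.0680 × 533/365)
= 109.51 · e^0.099299 = 109.51 × 1.104396
F = ₹120.94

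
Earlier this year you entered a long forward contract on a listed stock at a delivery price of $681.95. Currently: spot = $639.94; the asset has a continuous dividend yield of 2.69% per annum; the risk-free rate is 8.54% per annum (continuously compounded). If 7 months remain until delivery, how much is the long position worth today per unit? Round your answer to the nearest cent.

Current fair forward for the remaining 7 months: F = S·e^((r − q)·T), (r − q) = 0.0854 − 0.0269 = 0.0585
F = 639.94 · e^(0.0585 × 7/12) = 639.94 × 1.034714 = 662.1549
Value of long forward = (F − K)·e^(−rT) = (662.1549 − 681.95) · e^(−0.0854·7/12)
= -19.7951 × 0.951404 = -18.83

-$18.83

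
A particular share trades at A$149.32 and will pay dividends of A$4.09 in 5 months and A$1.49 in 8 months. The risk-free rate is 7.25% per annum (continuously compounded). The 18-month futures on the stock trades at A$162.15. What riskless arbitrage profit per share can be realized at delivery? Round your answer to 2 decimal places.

A$1.68 per share

PV(dividends) I = 4.09·e^(−0.0725·5/12) + 1.49·e^(−0.0725·8/12) = 5.3880
Fair futures F* = (S − I)·e^(rT) = (149.32 − 5.3880)·e^0.108750 = 143.9320 × 1.114884 = 160.4675
Market A$162.15 > fair 160.4675: forward overpriced → cash-and-carry (borrow at r, buy the stock and collect the dividends, short the forward).
Profit at T = |F_mkt − F*| = |162.15 − 160.4675| = A$1.68 per share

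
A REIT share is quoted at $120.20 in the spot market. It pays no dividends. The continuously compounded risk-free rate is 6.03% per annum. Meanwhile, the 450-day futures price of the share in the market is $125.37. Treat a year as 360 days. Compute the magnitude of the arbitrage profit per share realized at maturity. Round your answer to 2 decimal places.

Fair futures: F* = S·e^(carry·T), with carry = r = 0.0603
F* = 120.20 · e^(0.0603 × 450/360) = 120.20 · e^0.075375 = 120.20 × 1.078288 = $129.6102
Market $125.37 < fair $129.6102: forward underpriced → reverse cash-and-carry (short spot, go long the forward).
At maturity, profit = |F_mkt − F*| = |125.37 − 129.6102| = $4.24 per share

$4.24 per share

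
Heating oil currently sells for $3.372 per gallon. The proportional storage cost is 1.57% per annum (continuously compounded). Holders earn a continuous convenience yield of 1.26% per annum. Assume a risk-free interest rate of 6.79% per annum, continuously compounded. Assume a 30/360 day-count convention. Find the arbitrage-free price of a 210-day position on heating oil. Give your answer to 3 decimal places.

Net carry = r + u − y = 0.0679 + 0.0157 − 0.0126 = 0.0710
F = S·e^((r+u−y)T) = 3.372 · e^(0.0710 × 210/360) = 3.372 · e^0.041417
= 3.372 × 1.042287 = $3.515 per gallon

$3.515 per gallon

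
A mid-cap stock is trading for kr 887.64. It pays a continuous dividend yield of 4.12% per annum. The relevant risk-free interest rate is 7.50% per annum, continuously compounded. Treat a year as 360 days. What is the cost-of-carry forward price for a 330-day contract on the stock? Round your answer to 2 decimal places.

F = S·e^((r − q)T) = 887.64 · e^((0.0750 − 0.0412) × 330/360)
= 887.64 · e^0.030983 = 887.64 × 1.031468
F = kr 915.57

kr 915.57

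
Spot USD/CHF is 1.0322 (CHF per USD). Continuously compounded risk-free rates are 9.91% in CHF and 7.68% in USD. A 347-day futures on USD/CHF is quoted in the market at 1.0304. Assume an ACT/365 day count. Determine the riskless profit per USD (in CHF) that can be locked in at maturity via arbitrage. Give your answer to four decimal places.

Fair futures: F* = S·e^(carry·T), with carry = (r_CHF − r_USD) = 0.0991 − 0.0768 = 0.0223
F* = 1.0322 · e^(0.0223 × 347/365) = 1.0322 · e^0.021200 = 1.0322 × 1.021426 = 1.0543
Market 1.0304 < fair 1.0543: forward underpriced → reverse cash-and-carry (short spot, go long the forward).
At maturity, profit = |F_mkt − F*| = |1.0304 − 1.0543| = 0.0239 per USD (in CHF)

0.0239 per USD (in CHF)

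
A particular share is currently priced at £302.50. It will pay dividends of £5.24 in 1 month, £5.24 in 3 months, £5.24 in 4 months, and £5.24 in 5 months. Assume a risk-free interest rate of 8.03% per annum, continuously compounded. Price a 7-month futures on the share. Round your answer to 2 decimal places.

£295.51

PV(dividends) I = 5.24·e^(−0.0803·1/12) + 5.24·e^(−0.0803·3/12) + 5.24·e^(−0.0803·4/12) + 5.24·e^(−0.0803·5/12)
I = 5.2051 + 5.1359 + 5.1016 + 5.0676 = 20.5102
F = (S − I)·e^(rT) = (302.50 − 20.5102) · e^(0.0803·7/12)
= 281.9898 · e^0.046842 = 281.9898 × 1.047956 = £295.51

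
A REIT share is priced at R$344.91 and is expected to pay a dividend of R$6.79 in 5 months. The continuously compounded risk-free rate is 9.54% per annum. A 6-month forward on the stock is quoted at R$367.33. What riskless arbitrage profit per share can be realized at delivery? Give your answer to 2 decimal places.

PV(dividends) I = 6.79·e^(−0.0954·5/12) = 6.5254
Fair forward F* = (S − I)·e^(rT) = (344.91 − 6.5254)·e^0.047700 = 338.3846 × 1.048856 = 354.9167
Market R$367.33 > fair 354.9167: forward overpriced → cash-and-carry (borrow at r, buy the stock and collect the dividends, short the forward).
Profit at T = |F_mkt − F*| = |367.33 − 354.9167| = R$12.41 per share

R$12.41 per share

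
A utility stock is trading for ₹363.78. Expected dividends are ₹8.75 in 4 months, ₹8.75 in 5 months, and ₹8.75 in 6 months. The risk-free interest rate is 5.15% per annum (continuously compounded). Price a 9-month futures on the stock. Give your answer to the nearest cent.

PV(dividends) I = 8.75·e^(−0.0515·4/12) + 8.75·e^(−0.0515·5/12) + 8.75·e^(−0.0515·6/12)
I = 8.6011 + 8.5642 + 8.5276 = 25.6929
F = (S − I)·e^(rT) = (363.78 − 25.6929) · e^(0.0515·9/12)
= 338.0871 · e^0.038625 = 338.0871 × 1.039381 = ₹351.40

₹351.40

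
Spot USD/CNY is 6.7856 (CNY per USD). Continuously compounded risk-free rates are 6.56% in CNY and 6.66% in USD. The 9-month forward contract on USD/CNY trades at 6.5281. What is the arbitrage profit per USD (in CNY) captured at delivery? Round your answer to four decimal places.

0.2524 per USD (in CNY)

Fair forward: F* = S·e^(carry·T), with carry = (r_CNY − r_USD) = 0.0656 − 0.0666 = -0.0010
F* = 6.7856 · e^(-0.0010 × 9/12) = 6.7856 · e^-0.000750 = 6.7856 × 0.999250 = 6.7805
Market 6.5281 < fair 6.7805: forward underpriced → reverse cash-and-carry (short spot, go long the forward).
At maturity, profit = |F_mkt − F*| = |6.5281 − 6.7805| = 0.2524 per USD (in CNY)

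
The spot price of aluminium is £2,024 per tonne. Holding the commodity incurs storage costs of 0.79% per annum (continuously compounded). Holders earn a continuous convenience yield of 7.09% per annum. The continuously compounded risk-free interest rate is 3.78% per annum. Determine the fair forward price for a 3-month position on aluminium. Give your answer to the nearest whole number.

Net carry = r + u − y = 0.0378 + 0.0079 − 0.0709 = -0.0252
F = S·e^((r+u−y)T) = 2024 · e^(-0.0252 × 3/12) = 2024 · e^-0.006300
= 2024 × 0.993720 = £2,011 per tonne

£2,011 per tonne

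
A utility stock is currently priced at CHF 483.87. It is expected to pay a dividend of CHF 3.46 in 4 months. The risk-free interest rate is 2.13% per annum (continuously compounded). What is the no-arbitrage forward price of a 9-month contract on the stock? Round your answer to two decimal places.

CHF 488.17

PV(dividends) I = 3.46·e^(−0.0213·4/12)
I = 3.4355
F = (S − I)·e^(rT) = (483.87 − 3.4355) · e^(0.0213·9/12)
= 480.4345 · e^0.015975 = 480.4345 × 1.016103 = CHF 488.17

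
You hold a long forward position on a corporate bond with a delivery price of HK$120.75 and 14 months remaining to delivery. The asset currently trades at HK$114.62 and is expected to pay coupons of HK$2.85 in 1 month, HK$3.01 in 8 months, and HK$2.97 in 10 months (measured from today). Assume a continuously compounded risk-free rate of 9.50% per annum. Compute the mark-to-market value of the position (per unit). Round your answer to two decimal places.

-HK$1.86

PV(remaining coupons) I = 2.85·e^(−0.0950·1/12) + 3.01·e^(−0.0950·8/12) + 2.97·e^(−0.0950·10/12) = 8.3967
Current forward F = (S − I)·e^(rT) = (114.62 − 8.3967)·e^(0.0950·14/12) = 106.2233 × 1.117209 = 118.6736
Value (long) = (F − K)·e^(−rT) = (118.6736 − 120.75) × 0.895088 = -1.8586
Value = -HK$1.86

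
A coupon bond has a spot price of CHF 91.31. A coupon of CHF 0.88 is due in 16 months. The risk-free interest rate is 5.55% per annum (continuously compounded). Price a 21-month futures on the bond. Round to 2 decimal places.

CHF 99.72

PV(coupons) I = 0.88·e^(−0.0555·16/12)
I = 0.8172
F = (S − I)·e^(rT) = (91.31 − 0.8172) · e^(0.0555·21/12)
= 90.4928 · e^0.097125 = 90.4928 × 1.101998 = CHF 99.72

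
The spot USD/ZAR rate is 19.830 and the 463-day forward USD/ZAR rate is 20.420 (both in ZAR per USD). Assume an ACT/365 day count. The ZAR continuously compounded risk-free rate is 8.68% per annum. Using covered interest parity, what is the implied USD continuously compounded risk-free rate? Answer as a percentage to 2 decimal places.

6.37%

F = S·e^((r_ZAR − r_USD)T) ⇒ r_USD = r_ZAR − ln(F/S)/T
ln(20.420/19.830) = 0.029319; /(463/365) = 0.023113
r_USD = 0.0868 − 0.023113 = 0.063687
r_USD = 6.37%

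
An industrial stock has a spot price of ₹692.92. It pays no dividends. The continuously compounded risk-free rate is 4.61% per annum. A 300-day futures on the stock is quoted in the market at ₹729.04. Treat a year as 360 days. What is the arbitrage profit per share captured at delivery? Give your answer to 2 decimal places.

Fair futures: F* = S·e^(carry·T), with carry = r = 0.0461
F* = 692.92 · e^(0.0461 × 300/360) = 692.92 · e^0.038417 = 692.92 × 1.039164 = ₹720.0575
Market ₹729.04 > fair ₹720.0575: forward overpriced → cash-and-carry (buy spot, short the forward).
At maturity, profit = |F_mkt − F*| = |729.04 − 720.0575| = ₹8.98 per share

₹8.98 per share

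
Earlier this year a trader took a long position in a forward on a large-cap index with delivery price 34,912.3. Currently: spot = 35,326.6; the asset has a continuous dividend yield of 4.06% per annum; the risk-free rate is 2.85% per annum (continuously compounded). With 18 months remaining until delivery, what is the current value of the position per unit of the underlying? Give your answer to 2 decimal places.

Current fair forward for the remaining 18 months: F = S·e^((r − q)·T), (r − q) = 0.0285 − 0.0406 = -0.0121
F = 35326.6 · e^(-0.0121 × 18/12) = 35326.6 × 0.98201372 = 34691.2059
Value of long forward = (F − K)·e^(−rT) = (34691.2059 − 34912.3) · e^(−0.0285·18/12)
= -221.0941 × 0.95815090 = -211.84

-211.84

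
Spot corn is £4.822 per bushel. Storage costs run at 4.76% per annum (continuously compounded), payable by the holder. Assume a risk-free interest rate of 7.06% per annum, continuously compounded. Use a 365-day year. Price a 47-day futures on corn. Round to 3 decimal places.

£4.896 per bushel

Net carry = r + u − y = 0.0706 + 0.0476 − 0.0000 = 0.1182
F = S·e^((r+u−y)T) = 4.822 · e^(0.1182 × 47/365) = 4.822 · e^0.015220
= 4.822 × 1.015336 = £4.896 per bushel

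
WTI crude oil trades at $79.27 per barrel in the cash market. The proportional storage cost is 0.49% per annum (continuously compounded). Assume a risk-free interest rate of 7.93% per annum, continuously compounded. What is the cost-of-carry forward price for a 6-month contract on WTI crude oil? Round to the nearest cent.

Net carry = r + u − y = 0.0793 + 0.0049 − 0.0000 = 0.0842
F = S·e^((r+u−y)T) = 79.27 · e^(0.0842 × 6/12) = 79.27 · e^0.042100
= 79.27 × 1.042999 = $82.68 per barrel

$82.68 per barrel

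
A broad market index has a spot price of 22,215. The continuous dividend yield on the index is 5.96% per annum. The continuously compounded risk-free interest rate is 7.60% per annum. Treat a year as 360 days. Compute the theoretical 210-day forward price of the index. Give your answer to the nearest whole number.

22,429

F = S·e^((r − q)T) = 22215 · e^((0.0760 − 0.0596) × 210/360)
= 22215 · e^0.009567 = 22215 × 1.009613
F = 22,429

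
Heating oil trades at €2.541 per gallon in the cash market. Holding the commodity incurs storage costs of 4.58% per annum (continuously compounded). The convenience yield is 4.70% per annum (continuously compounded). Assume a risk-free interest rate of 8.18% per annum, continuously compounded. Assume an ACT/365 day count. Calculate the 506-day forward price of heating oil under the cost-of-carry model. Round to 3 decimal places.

€2.841 per gallon

Net carry = r + u − y = 0.0818 + 0.0458 − 0.0470 = 0.0806
F = S·e^((r+u−y)T) = 2.541 · e^(0.0806 × 506/365) = 2.541 · e^0.111736
= 2.541 × 1.118218 = €2.841 per gallon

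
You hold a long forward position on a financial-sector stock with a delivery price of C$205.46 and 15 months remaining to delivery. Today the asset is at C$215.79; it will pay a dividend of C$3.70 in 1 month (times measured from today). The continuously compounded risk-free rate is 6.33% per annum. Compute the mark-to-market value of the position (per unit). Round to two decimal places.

PV(remaining dividends) I = 3.70·e^(−0.0633·1/12) = 3.6805
Current forward F = (S − I)·e^(rT) = (215.79 − 3.6805)·e^(0.0633·15/12) = 212.1095 × 1.082340 = 229.5746
Value (long) = (F − K)·e^(−rT) = (229.5746 − 205.46) × 0.923924 = 22.2801
Value = C$22.28

C$22.28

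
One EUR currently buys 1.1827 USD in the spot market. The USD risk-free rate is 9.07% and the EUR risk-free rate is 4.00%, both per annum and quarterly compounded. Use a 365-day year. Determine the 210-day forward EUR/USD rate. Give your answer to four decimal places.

By covered interest parity, F = S · (1+r_USD/4)^(4T) / (1+r_EUR/4)^(4T)
= 1.1827 × 1.052955 / 1.023164 = 1.1827 × 1.029117
F = 1.2171 USD per EUR

1.2171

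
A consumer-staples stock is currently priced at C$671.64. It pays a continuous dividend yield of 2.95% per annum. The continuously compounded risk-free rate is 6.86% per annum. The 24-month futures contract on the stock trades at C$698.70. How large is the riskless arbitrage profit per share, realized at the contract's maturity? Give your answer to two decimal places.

Fair futures: F* = S·e^(carry·T), with carry = (r − q) = 0.0686 − 0.0295 = 0.0391
F* = 671.64 · e^(0.0391 × 24/12) = 671.64 · e^0.078200 = 671.64 × 1.081339 = C$726.2705
Market C$698.70 < fair C$726.2705: forward underpriced → reverse cash-and-carry (short spot, go long the forward).
At maturity, profit = |F_mkt − F*| = |698.70 − 726.2705| = C$27.57 per share

C$27.57 per share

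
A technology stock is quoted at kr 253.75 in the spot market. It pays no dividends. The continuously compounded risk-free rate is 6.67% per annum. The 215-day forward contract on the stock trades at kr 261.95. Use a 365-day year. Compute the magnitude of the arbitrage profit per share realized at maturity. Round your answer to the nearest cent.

Fair forward: F* = S·e^(carry·T), with carry = r = 0.0667
F* = 253.75 · e^(0.0667 × 215/365) = 253.75 · e^0.039289 = 253.75 × 1.040071 = kr 263.9180
Market kr 261.95 < fair kr 263.9180: forward underpriced → reverse cash-and-carry (short spot, go long the forward).
At maturity, profit = |F_mkt − F*| = |261.95 − 263.9180| = kr 1.97 per share

kr 1.97 per share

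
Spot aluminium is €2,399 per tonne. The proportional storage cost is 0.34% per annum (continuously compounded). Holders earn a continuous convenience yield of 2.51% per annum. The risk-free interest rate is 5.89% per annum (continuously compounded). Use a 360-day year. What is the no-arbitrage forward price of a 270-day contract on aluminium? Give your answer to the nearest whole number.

€2,467 per tonne

Net carry = r + u − y = 0.0589 + 0.0034 − 0.0251 = 0.0372
F = S·e^((r+u−y)T) = 2399 · e^(0.0372 × 270/360) = 2399 · e^0.027900
= 2399 × 1.028293 = €2,467 per tonne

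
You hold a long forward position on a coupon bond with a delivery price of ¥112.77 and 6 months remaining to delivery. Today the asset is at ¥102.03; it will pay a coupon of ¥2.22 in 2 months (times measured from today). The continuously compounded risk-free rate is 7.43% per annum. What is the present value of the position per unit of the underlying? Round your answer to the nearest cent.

-¥8.82

PV(remaining coupons) I = 2.22·e^(−0.0743·2/12) = 2.1927
Current forward F = (S − I)·e^(rT) = (102.03 − 2.1927)·e^(0.0743·6/12) = 99.8373 × 1.037849 = 103.6160
Value (long) = (F − K)·e^(−rT) = (103.6160 − 112.77) × 0.963532 = -8.8202
Value = -¥8.82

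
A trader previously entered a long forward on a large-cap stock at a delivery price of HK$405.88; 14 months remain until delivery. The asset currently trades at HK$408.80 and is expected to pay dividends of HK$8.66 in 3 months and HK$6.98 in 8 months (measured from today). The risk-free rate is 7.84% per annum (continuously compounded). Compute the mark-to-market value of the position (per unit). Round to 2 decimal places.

HK$23.28

PV(remaining dividends) I = 8.66·e^(−0.0784·3/12) + 6.98·e^(−0.0784·8/12) = 15.1165
Current forward F = (S − I)·e^(rT) = (408.80 − 15.1165)·e^(0.0784·14/12) = 393.6835 × 1.095780 = 431.3905
Value (long) = (F − K)·e^(−rT) = (431.3905 − 405.88) × 0.912592 = 23.2807
Value = HK$23.28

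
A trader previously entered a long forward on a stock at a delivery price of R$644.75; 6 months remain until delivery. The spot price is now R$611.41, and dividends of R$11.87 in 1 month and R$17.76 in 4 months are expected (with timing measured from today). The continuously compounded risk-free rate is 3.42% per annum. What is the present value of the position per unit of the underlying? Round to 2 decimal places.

-R$51.80

PV(remaining dividends) I = 11.87·e^(−0.0342·1/12) + 17.76·e^(−0.0342·4/12) = 29.3949
Current forward F = (S − I)·e^(rT) = (611.41 − 29.3949)·e^(0.0342·6/12) = 582.0151 × 1.017247 = 592.0531
Value (long) = (F − K)·e^(−rT) = (592.0531 − 644.75) × 0.983045 = -51.8034
Value = -R$51.80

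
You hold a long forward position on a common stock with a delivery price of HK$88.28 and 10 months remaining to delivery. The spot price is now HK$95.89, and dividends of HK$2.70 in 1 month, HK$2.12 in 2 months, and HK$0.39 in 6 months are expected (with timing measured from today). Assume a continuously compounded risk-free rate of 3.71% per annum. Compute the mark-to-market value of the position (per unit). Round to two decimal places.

HK$5.12

PV(remaining dividends) I = 2.70·e^(−0.0371·1/12) + 2.12·e^(−0.0371·2/12) + 0.39·e^(−0.0371·6/12) = 5.1814
Current forward F = (S − I)·e^(rT) = (95.89 − 5.1814)·e^(0.0371·10/12) = 90.7086 × 1.031400 = 93.5569
Value (long) = (F − K)·e^(−rT) = (93.5569 − 88.28) × 0.969556 = 5.1163
Value = HK$5.12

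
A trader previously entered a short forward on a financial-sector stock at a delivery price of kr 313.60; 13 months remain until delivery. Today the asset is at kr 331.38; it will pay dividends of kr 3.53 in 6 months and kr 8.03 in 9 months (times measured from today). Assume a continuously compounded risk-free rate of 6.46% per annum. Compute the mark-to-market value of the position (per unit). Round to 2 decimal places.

-kr 27.91

PV(remaining dividends) I = 3.53·e^(−0.0646·6/12) + 8.03·e^(−0.0646·9/12) = 11.0680
Current forward F = (S − I)·e^(rT) = (331.38 − 11.0680)·e^(0.0646·13/12) = 320.3120 × 1.072490 = 343.5314
Value (long) = (F − K)·e^(−rT) = (343.5314 − 313.60) × 0.932409 = 27.9083
Short position value = −(long value) = -kr 27.91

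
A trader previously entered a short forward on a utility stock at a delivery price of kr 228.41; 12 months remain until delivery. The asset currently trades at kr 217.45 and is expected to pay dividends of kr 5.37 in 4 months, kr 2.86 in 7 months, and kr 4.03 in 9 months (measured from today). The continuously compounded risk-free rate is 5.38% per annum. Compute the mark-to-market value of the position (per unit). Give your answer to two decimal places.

PV(remaining dividends) I = 5.37·e^(−0.0538·4/12) + 2.86·e^(−0.0538·7/12) + 4.03·e^(−0.0538·9/12) = 11.9168
Current forward F = (S − I)·e^(rT) = (217.45 − 11.9168)·e^(0.0538·12/12) = 205.5332 × 1.055274 = 216.8938
Value (long) = (F − K)·e^(−rT) = (216.8938 − 228.41) × 0.947622 = -10.9130
Short position value = −(long value) = kr 10.91

kr 10.91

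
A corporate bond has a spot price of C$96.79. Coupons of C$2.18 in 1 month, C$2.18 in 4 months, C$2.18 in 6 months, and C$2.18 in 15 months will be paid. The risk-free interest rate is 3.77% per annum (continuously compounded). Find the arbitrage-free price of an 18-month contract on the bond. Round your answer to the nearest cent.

C$93.38

PV(coupons) I = 2.18·e^(−0.0377·1/12) + 2.18·e^(−0.0377·4/12) + 2.18·e^(−0.0377·6/12) + 2.18·e^(−0.0377·15/12)
I = 2.1732 + 2.1528 + 2.1393 + 2.0797 = 8.5450
F = (S − I)·e^(rT) = (96.79 − 8.5450) · e^(0.0377·18/12)
= 88.2450 · e^0.056550 = 88.2450 × 1.058180 = C$93.38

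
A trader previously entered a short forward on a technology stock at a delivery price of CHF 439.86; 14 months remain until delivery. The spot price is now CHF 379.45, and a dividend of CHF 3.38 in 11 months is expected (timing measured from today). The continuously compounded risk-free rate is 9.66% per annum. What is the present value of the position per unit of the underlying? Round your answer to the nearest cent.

CHF 16.62

PV(remaining dividends) I = 3.38·e^(−0.0966·11/12) = 3.0936
Current forward F = (S − I)·e^(rT) = (379.45 − 3.0936)·e^(0.0966·14/12) = 376.3564 × 1.119296 = 421.2542
Value (long) = (F − K)·e^(−rT) = (421.2542 − 439.86) × 0.893419 = -16.6228
Short position value = −(long value) = CHF 16.62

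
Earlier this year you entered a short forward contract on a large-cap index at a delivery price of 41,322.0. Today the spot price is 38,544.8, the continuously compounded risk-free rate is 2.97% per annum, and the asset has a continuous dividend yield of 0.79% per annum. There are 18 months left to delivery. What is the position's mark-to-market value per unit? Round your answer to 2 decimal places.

Current fair forward for the remaining 18 months: F = S·e^((r − q)·T), (r − q) = 0.0297 − 0.0079 = 0.0218
F = 38544.8 · e^(0.0218 × 18/12) = 38544.8 × 1.03324052 = 39826.0492
Value of long forward = (F − K)·e^(−rT) = (39826.0492 − 41322.0) · e^(−0.0297·18/12)
= -1495.9508 × 0.95642778 = -1430.77
Short position value = −(long value) = 1430.77

1430.77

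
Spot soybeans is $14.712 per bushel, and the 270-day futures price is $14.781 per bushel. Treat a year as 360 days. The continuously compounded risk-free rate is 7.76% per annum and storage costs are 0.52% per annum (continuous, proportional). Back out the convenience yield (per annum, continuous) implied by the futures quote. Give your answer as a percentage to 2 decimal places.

7.66%

F = S·e^((r+u−y)T) ⇒ (r+u−y) = ln(F/S)/T
ln(14.781/14.712) = 0.004679; /T ⇒ 0.006239
y = r + u − ln(F/S)/T = 0.0776 + 0.0052 − 0.006239 = 0.076561
y = 7.66%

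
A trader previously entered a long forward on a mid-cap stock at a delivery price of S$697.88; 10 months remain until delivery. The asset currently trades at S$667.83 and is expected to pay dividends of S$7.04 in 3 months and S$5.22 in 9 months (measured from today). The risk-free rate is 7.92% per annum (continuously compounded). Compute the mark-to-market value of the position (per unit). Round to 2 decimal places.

PV(remaining dividends) I = 7.04·e^(−0.0792·3/12) + 5.22·e^(−0.0792·9/12) = 11.8209
Current forward F = (S − I)·e^(rT) = (667.83 − 11.8209)·e^(0.0792·10/12) = 656.0091 × 1.068227 = 700.7666
Value (long) = (F − K)·e^(−rT) = (700.7666 − 697.88) × 0.936131 = 2.7022
Value = S$2.70

S$2.70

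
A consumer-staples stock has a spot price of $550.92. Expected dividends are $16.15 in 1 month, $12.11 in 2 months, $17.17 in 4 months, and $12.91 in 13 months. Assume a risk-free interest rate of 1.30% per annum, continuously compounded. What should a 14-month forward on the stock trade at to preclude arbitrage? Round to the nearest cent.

$500.41

PV(dividends) I = 16.15·e^(−0.0130·1/12) + 12.11·e^(−0.0130·2/12) + 17.17·e^(−0.0130·4/12) + 12.91·e^(−0.0130·13/12)
I = 16.1325 + 12.0838 + 17.0958 + 12.7295 = 58.0416
F = (S − I)·e^(rT) = (550.92 − 58.0416) · e^(0.0130·14/12)
= 492.8784 · e^0.015167 = 492.8784 × 1.015283 = $500.41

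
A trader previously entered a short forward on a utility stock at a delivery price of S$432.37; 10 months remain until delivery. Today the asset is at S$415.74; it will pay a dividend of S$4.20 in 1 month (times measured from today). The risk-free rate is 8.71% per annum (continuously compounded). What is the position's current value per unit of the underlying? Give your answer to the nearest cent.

-S$9.47

PV(remaining dividends) I = 4.20·e^(−0.0871·1/12) = 4.1696
Current forward F = (S − I)·e^(rT) = (415.74 − 4.1696)·e^(0.0871·10/12) = 411.5704 × 1.075282 = 442.5542
Value (long) = (F − K)·e^(−rT) = (442.5542 − 432.37) × 0.929988 = 9.4712
Short position value = −(long value) = -S$9.47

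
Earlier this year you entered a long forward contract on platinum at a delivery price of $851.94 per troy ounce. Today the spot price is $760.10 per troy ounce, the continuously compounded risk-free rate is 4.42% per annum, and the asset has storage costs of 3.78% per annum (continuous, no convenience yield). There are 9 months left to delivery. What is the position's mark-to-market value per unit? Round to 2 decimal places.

Current fair forward for the remaining 9 months: F = S·e^((r + u)·T), (r + u) = 0.0442 + 0.0378 = 0.0820
F = 760.10 · e^(0.0820 × 9/12) = 760.10 × 1.063430 = 808.3131
Value of long forward = (F − K)·e^(−rT) = (808.3131 − 851.94) · e^(−0.0442·9/12)
= -43.6269 × 0.967393 = -42.20

-$42.20 per troy ounce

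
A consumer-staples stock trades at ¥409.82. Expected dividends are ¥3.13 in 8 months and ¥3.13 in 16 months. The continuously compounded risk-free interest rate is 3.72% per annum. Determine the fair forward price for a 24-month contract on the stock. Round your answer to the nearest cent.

PV(dividends) I = 3.13·e^(−0.0372·8/12) + 3.13·e^(−0.0372·16/12)
I = 3.0533 + 2.9785 = 6.0318
F = (S − I)·e^(rT) = (409.82 − 6.0318) · e^(0.0372·24/12)
= 403.7882 · e^0.074400 = 403.7882 × 1.077238 = ¥434.98

¥434.98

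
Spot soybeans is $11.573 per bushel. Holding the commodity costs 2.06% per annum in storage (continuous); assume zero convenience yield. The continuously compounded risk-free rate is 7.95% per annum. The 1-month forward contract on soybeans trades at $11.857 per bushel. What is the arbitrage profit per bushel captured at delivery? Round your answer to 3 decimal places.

Fair forward: F* = S·e^(carry·T), with carry = (r + u) = 0.0795 + 0.0206 = 0.1001
F* = 11.573 · e^(0.1001 × 1/12) = 11.573 · e^0.008342 = 11.573 × 1.008377 = $11.6699
Market $11.857 > fair $11.6699: forward overpriced → cash-and-carry (buy spot, short the forward).
At maturity, profit = |F_mkt − F*| = |11.857 − 11.6699| = $0.187 per bushel

$0.187 per bushel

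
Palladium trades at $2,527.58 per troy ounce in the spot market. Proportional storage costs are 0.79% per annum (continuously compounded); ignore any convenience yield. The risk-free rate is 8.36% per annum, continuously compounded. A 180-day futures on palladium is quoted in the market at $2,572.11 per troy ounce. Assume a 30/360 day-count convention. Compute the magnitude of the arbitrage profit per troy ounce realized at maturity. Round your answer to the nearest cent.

Fair futures: F* = S·e^(carry·T), with carry = (r + u) = 0.0836 + 0.0079 = 0.0915
F* = 2527.58 · e^(0.0915 × 180/360) = 2527.58 · e^0.04575000 = 2527.58 × 1.04681268 = $2645.9028
Market $2572.11 < fair $2645.9028: forward underpriced → reverse cash-and-carry (short spot, go long the forward).
At maturity, profit = |F_mkt − F*| = |2572.11 − 2645.9028| = $73.79 per troy ounce

$73.79 per troy ounce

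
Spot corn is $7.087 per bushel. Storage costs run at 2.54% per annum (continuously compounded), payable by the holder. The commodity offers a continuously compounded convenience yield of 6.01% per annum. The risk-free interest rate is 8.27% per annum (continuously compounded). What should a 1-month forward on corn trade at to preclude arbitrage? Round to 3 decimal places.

$7.115 per bushel

Net carry = r + u − y = 0.0827 + 0.0254 − 0.0601 = 0.0480
F = S·e^((r+u−y)T) = 7.087 · e^(0.0480 × 1/12) = 7.087 · e^0.004000
= 7.087 × 1.004008 = $7.115 per bushel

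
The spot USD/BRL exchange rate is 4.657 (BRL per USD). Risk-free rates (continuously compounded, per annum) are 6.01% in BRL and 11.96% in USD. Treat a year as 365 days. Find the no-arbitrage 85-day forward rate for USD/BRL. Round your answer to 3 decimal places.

4.593

F = S·e^((r_BRL − r_USD)T) = 4.657 · e^((0.0601 − 0.1196) × 85/365)
= 4.657 · e^-0.013856 = 4.657 × 0.986240
F = 4.593 BRL per USD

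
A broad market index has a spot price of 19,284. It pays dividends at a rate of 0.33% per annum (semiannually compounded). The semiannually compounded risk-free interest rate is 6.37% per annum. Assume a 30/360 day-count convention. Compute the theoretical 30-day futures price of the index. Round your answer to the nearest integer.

19,380

F = S · (1+r/2)^(2T) / (1+q/2)^(2T)
= 19284 × 1.005239 / 1.000275 = 19284 × 1.004963
F = 19,380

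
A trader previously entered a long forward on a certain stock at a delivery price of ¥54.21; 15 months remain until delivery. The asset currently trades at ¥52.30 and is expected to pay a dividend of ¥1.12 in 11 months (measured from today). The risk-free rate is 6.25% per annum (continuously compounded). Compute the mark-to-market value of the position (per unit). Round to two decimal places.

PV(remaining dividends) I = 1.12·e^(−0.0625·11/12) = 1.0576
Current forward F = (S − I)·e^(rT) = (52.30 − 1.0576)·e^(0.0625·15/12) = 51.2424 × 1.081258 = 55.4063
Value (long) = (F − K)·e^(−rT) = (55.4063 − 54.21) × 0.924849 = 1.1064
Value = ¥1.11

¥1.11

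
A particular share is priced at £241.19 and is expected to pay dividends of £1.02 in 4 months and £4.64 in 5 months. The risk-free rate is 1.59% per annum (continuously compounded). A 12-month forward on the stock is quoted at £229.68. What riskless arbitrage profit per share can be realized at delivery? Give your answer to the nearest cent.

PV(dividends) I = 1.02·e^(−0.0159·4/12) + 4.64·e^(−0.0159·5/12) = 5.6240
Fair forward F* = (S − I)·e^(rT) = (241.19 − 5.6240)·e^0.015900 = 235.5660 × 1.016027 = 239.3414
Market £229.68 < fair 239.3414: forward underpriced → reverse cash-and-carry (short the stock, invest proceeds at r, pay the dividends, go long the forward).
Profit at T = |F_mkt − F*| = |229.68 − 239.3414| = £9.66 per share

£9.66 per share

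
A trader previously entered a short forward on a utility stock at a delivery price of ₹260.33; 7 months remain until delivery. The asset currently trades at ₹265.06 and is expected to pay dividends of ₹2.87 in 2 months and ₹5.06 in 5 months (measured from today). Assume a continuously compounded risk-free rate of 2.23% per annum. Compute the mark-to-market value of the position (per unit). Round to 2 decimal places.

PV(remaining dividends) I = 2.87·e^(−0.0223·2/12) + 5.06·e^(−0.0223·5/12) = 7.8726
Current forward F = (S − I)·e^(rT) = (265.06 − 7.8726)·e^(0.0223·7/12) = 257.1874 × 1.013093 = 260.5548
Value (long) = (F − K)·e^(−rT) = (260.5548 − 260.33) × 0.987076 = 0.2219
Short position value = −(long value) = -₹0.22

-₹0.22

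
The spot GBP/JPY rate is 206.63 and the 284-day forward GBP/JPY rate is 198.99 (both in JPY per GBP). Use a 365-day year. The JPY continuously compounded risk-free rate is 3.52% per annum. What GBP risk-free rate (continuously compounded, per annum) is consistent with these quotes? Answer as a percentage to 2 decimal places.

F = S·e^((r_JPY − r_GBP)T) ⇒ r_GBP = r_JPY − ln(F/S)/T
ln(198.99/206.63) = -0.037675; /(284/365) = -0.048420
r_GBP = 0.0352 + 0.048420 = 0.083620
r_GBP = 8.36%

8.36%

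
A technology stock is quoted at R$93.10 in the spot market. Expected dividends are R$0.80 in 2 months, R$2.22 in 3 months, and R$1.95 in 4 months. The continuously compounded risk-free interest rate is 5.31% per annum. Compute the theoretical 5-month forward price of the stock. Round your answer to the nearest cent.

R$90.17

PV(dividends) I = 0.80·e^(−0.0531·2/12) + 2.22·e^(−0.0531·3/12) + 1.95·e^(−0.0531·4/12)
I = 0.7930 + 2.1907 + 1.9158 = 4.8995
F = (S − I)·e^(rT) = (93.10 − 4.8995) · e^(0.0531·5/12)
= 88.2005 · e^0.022125 = 88.2005 × 1.022372 = R$90.17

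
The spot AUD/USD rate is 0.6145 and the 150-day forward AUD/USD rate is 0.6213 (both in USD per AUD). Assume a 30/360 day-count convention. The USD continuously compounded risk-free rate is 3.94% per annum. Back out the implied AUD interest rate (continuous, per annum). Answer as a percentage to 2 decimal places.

F = S·e^((r_USD − r_AUD)T) ⇒ r_AUD = r_USD − ln(F/S)/T
ln(0.6213/0.6145) = 0.011005; /(150/360) = 0.026412
r_AUD = 0.0394 − 0.026412 = 0.012988
r_AUD = 1.30%

1.30%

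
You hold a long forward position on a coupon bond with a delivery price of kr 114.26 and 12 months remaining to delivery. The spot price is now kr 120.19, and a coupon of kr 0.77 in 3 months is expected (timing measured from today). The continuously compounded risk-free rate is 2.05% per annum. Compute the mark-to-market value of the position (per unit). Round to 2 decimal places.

kr 7.48

PV(remaining coupons) I = 0.77·e^(−0.0205·3/12) = 0.7661
Current forward F = (S − I)·e^(rT) = (120.19 − 0.7661)·e^(0.0205·12/12) = 119.4239 × 1.020712 = 121.8974
Value (long) = (F − K)·e^(−rT) = (121.8974 − 114.26) × 0.979709 = 7.4824
Value = kr 7.48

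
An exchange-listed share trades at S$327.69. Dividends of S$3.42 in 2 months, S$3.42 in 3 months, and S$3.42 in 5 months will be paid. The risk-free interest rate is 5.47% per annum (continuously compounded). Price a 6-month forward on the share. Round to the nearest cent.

PV(dividends) I = 3.42·e^(−0.0547·2/12) + 3.42·e^(−0.0547·3/12) + 3.42·e^(−0.0547·5/12)
I = 3.3890 + 3.3735 + 3.3429 = 10.1054
F = (S − I)·e^(rT) = (327.69 − 10.1054) · e^(0.0547·6/12)
= 317.5846 · e^0.027350 = 317.5846 × 1.027727 = S$326.39

S$326.39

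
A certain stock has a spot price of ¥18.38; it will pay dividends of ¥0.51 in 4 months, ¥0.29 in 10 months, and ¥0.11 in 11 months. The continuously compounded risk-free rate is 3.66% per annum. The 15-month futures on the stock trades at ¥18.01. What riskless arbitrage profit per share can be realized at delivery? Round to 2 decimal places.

PV(dividends) I = 0.51·e^(−0.0366·4/12) + 0.29·e^(−0.0366·10/12) + 0.11·e^(−0.0366·11/12) = 0.8915
Fair futures F* = (S − I)·e^(rT) = (18.38 − 0.8915)·e^0.045750 = 17.4885 × 1.046813 = 18.3072
Market ¥18.01 < fair 18.3072: forward underpriced → reverse cash-and-carry (short the stock, invest proceeds at r, pay the dividends, go long the forward).
Profit at T = |F_mkt − F*| = |18.01 − 18.3072| = ¥0.30 per share

¥0.30 per share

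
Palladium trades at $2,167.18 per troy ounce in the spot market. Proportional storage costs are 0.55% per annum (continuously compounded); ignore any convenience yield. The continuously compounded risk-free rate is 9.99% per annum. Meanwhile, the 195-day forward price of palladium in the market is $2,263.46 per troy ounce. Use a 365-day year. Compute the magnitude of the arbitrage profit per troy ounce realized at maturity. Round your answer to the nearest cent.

$29.25 per troy ounce

Fair forward: F* = S·e^(carry·T), with carry = (r + u) = 0.0999 + 0.0055 = 0.1054
F* = 2167.18 · e^(0.1054 × 195/365) = 2167.18 · e^0.05630959 = 2167.18 × 1.05792516 = $2292.7142
Market $2263.46 < fair $2292.7142: forward underpriced → reverse cash-and-carry (short spot, go long the forward).
At maturity, profit = |F_mkt − F*| = |2263.46 − 2292.7142| = $29.25 per troy ounce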